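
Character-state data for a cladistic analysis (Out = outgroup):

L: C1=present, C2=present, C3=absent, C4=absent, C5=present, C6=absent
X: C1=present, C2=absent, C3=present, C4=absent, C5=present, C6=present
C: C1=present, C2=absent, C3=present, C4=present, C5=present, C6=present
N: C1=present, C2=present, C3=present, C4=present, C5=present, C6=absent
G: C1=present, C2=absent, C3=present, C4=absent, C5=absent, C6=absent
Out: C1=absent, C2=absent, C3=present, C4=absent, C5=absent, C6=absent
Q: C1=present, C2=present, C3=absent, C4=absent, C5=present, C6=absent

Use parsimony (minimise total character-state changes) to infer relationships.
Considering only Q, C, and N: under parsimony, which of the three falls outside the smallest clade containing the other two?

C

Character polarity is set by the outgroup: the derived state is whichever differs from the outgroup's state, so for C3 the derived state is 'absent', and for the remaining characters it is 'present'.
C1 (derived state 'present') is shared by all ingroup taxa — unites the whole ingroup.
Only L, N, and Q show the derived state 'present' for C2, supporting them as a clade.
Only L and Q show the derived state 'absent' for C3, supporting them as a clade.
C4 (state 'present') occurs in C and N but conflicts with the nesting implied by the other characters — most parsimoniously interpreted as homoplasy.
C5: derived state 'present' in C, L, N, Q, and X only — synapomorphy for {C, L, N, Q, X}.
Only C and X show the derived state 'present' for C6, supporting them as a clade.
Most parsimonious ingroup topology: ((((Q,L),N),(C,X)),G).
Q and N share a more recent common ancestor with each other than either does with C, so C is the least closely related of the three.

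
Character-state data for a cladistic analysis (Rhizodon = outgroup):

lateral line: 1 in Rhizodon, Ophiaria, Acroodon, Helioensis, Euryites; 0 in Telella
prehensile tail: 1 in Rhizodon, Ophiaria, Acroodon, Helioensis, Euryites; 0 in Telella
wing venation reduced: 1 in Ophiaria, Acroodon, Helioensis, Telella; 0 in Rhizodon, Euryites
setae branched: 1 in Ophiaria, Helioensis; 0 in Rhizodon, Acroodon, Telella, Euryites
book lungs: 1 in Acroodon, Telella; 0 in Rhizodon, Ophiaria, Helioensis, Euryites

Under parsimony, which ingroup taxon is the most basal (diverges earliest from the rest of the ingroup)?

Character polarity is set by the outgroup: the derived state is whichever differs from the outgroup's state, so for lateral line, prehensile tail the derived state is '0', and for the remaining characters it is '1'.
lateral line (derived state '0') is unique to Telella (autapomorphy; uninformative for grouping).
prehensile tail (derived state '0') is unique to Telella (autapomorphy; uninformative for grouping).
wing venation reduced: derived state '1' in Acroodon, Helioensis, Ophiaria, and Telella only — synapomorphy for {Acroodon, Helioensis, Ophiaria, Telella}.
setae branched (derived state '1') is shared by Helioensis and Ophiaria — a synapomorphy uniting that clade.
Only Acroodon and Telella show the derived state '1' for book lungs, supporting them as a clade.
Most parsimonious ingroup topology: (((Ophiaria,Helioensis),(Acroodon,Telella)),Euryites).
Euryites is sister to the clade containing all other ingroup taxa, so it is the earliest-diverging (most basal) ingroup lineage.

Euryites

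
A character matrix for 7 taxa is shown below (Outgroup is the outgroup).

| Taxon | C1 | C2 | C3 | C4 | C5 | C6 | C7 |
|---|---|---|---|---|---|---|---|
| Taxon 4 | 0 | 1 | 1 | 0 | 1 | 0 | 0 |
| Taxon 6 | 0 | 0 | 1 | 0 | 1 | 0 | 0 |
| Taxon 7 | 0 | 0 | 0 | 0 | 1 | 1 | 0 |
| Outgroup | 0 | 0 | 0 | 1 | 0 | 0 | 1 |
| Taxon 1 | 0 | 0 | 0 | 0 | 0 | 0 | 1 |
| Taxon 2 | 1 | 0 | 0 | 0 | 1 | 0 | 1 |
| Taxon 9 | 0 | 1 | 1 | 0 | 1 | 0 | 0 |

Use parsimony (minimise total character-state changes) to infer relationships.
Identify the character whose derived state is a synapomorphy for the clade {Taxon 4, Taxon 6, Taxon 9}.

C3

Character polarity is set by the outgroup: the derived state is whichever differs from the outgroup's state, so for C4, C7 the derived state is '0', and for the remaining characters it is '1'.
C1 (derived state '1') is unique to Taxon 2 (autapomorphy; uninformative for grouping).
C2 (derived state '1') is shared by Taxon 4 and Taxon 9 — a synapomorphy uniting that clade.
Only Taxon 4, Taxon 6, and Taxon 9 show the derived state '1' for C3, supporting them as a clade.
C4 (derived state '0') is shared by all ingroup taxa — unites the whole ingroup.
Only Taxon 2, Taxon 4, Taxon 6, Taxon 7, and Taxon 9 show the derived state '1' for C5, supporting them as a clade.
C6: derived state '1' in Taxon 7 only — an autapomorphy, so it tells us nothing about relationships among taxa.
C7 (derived state '0') is shared by Taxon 4, Taxon 6, Taxon 7, and Taxon 9 — a synapomorphy uniting that clade.
Most parsimonious ingroup topology: ((Taxon 2,(Taxon 7,((Taxon 4,Taxon 9),Taxon 6))),Taxon 1).
The clade {Taxon 4, Taxon 6, Taxon 9} is supported by C3: its derived state '1' occurs in exactly those taxa and in no other taxon (including the outgroup).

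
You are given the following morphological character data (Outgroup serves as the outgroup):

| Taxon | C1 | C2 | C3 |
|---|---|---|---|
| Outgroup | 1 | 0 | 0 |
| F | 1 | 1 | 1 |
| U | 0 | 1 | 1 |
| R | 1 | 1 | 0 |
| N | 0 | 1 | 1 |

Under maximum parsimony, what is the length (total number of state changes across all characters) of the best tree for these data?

3

Character polarity is set by the outgroup: the derived state is whichever differs from the outgroup's state, so for C1 the derived state is '0', and for the remaining characters it is '1'.
C1 (derived state '0') is shared by N and U — a synapomorphy uniting that clade.
All ingroup taxa share the derived state '1' for C2; it defines the ingroup but does not resolve relationships within it.
Only F, N, and U show the derived state '1' for C3, supporting them as a clade.
Most parsimonious ingroup topology: ((F,(U,N)),R).
Changes per character on this tree: C1: 1; C2: 1; C3: 1.
Total = 3.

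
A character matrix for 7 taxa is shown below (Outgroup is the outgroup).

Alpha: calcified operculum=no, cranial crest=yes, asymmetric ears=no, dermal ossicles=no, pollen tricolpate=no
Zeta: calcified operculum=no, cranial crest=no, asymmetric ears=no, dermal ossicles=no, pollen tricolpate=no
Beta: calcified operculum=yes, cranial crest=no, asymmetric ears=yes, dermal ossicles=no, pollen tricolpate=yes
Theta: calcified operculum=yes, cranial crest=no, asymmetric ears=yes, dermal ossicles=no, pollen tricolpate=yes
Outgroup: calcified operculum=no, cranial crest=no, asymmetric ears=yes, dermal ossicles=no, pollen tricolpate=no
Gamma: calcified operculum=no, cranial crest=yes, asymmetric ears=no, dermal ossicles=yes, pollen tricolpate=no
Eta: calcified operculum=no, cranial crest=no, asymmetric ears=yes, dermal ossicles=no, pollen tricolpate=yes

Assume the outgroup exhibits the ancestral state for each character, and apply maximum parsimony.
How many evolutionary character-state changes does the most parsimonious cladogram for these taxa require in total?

Character polarity is set by the outgroup: the derived state is whichever differs from the outgroup's state, so for asymmetric ears the derived state is 'no', and for the remaining characters it is 'yes'.
calcified operculum (derived state 'yes') is shared by Beta and Theta — a synapomorphy uniting that clade.
Only Alpha and Gamma show the derived state 'yes' for cranial crest, supporting them as a clade.
asymmetric ears (derived state 'no') is shared by Alpha, Gamma, and Zeta — a synapomorphy uniting that clade.
dermal ossicles (derived state 'yes') is unique to Gamma (autapomorphy; uninformative for grouping).
pollen tricolpate: derived state 'yes' in Beta, Eta, and Theta only — synapomorphy for {Beta, Eta, Theta}.
Most parsimonious ingroup topology: (((Beta,Theta),Eta),((Alpha,Gamma),Zeta)).
Changes per character on this tree: calcified operculum: 1; cranial crest: 1; asymmetric ears: 1; dermal ossicles: 1; pollen tricolpate: 1.
Total = 5.

5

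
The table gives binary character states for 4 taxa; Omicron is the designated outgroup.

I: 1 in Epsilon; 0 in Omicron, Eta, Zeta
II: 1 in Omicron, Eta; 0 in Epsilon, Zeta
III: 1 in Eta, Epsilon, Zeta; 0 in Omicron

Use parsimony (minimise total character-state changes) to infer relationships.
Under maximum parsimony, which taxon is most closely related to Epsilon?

Zeta

Character polarity is set by the outgroup: the derived state is whichever differs from the outgroup's state, so for II the derived state is '0', and for the remaining characters it is '1'.
I: derived state '1' in Epsilon only — an autapomorphy, so it tells us nothing about relationships among taxa.
II (derived state '0') is shared by Epsilon and Zeta — a synapomorphy uniting that clade.
III (derived state '1') is shared by all ingroup taxa — unites the whole ingroup.
Most parsimonious ingroup topology: (Eta,(Epsilon,Zeta)).
Epsilon and Zeta form a cherry on this tree, so they are sister taxa.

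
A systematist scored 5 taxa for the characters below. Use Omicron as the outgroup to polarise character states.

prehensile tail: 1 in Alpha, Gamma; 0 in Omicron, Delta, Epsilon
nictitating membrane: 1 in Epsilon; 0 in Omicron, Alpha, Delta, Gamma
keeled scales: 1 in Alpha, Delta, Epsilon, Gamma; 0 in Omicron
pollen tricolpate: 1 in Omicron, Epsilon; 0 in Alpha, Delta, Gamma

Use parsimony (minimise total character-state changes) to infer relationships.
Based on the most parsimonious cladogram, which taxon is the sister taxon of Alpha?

Gamma

Character polarity is set by the outgroup: the derived state is whichever differs from the outgroup's state, so for pollen tricolpate the derived state is '0', and for the remaining characters it is '1'.
prehensile tail (derived state '1') is shared by Alpha and Gamma — a synapomorphy uniting that clade.
nictitating membrane (derived state '1') is unique to Epsilon (autapomorphy; uninformative for grouping).
keeled scales (derived state '1') is shared by all ingroup taxa — unites the whole ingroup.
Only Alpha, Delta, and Gamma show the derived state '0' for pollen tricolpate, supporting them as a clade.
Most parsimonious ingroup topology: (((Alpha,Gamma),Delta),Epsilon).
Alpha and Gamma form a cherry on this tree, so they are sister taxa.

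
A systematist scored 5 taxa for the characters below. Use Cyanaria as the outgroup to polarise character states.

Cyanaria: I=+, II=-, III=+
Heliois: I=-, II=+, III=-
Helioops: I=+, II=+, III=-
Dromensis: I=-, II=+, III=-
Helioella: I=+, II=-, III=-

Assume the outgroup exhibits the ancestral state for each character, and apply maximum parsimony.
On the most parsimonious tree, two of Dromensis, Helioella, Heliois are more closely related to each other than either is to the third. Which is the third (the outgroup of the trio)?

Helioella

Character polarity is set by the outgroup: the derived state is whichever differs from the outgroup's state, so for I, III the derived state is '-', and for the remaining characters it is '+'.
Only Dromensis and Heliois show the derived state '-' for I, supporting them as a clade.
II: derived state '+' in Dromensis, Heliois, and Helioops only — synapomorphy for {Dromensis, Heliois, Helioops}.
III (derived state '-') is shared by all ingroup taxa — unites the whole ingroup.
Most parsimonious ingroup topology: (((Heliois,Dromensis),Helioops),Helioella).
Heliois and Dromensis share a more recent common ancestor with each other than either does with Helioella, so Helioella is the least closely related of the three.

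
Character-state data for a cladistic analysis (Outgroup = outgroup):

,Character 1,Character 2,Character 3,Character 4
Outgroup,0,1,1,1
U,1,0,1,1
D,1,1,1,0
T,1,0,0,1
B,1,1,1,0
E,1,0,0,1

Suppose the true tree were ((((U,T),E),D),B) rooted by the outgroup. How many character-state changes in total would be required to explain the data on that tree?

Map each character onto ((((U,T),E),D),B) (rooted by Outgroup) and count the minimum state changes it requires (Fitch parsimony):
Character 1: 1; Character 2: 1; Character 3: 2; Character 4: 2.
Total tree length = 6.

6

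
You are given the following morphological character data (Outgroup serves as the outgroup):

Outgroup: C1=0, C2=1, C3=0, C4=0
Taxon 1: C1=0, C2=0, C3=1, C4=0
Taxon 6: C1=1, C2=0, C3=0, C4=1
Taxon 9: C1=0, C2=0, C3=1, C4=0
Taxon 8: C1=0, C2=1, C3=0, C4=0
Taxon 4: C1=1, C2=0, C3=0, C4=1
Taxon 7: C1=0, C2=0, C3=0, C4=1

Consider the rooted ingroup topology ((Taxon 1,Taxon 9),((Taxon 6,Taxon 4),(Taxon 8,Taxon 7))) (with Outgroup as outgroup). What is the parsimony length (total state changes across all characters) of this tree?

6

Map each character onto ((Taxon 1,Taxon 9),((Taxon 6,Taxon 4),(Taxon 8,Taxon 7))) (rooted by Outgroup) and count the minimum state changes it requires (Fitch parsimony):
C1: 1; C2: 2; C3: 1; C4: 2.
Total tree length = 6.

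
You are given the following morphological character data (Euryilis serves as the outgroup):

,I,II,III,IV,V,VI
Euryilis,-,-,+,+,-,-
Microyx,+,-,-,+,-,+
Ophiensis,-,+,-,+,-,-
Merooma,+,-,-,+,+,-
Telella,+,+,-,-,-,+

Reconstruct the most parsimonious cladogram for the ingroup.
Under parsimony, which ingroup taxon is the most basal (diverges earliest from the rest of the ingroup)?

Ophiensis

Character polarity is set by the outgroup: the derived state is whichever differs from the outgroup's state, so for III, IV the derived state is '-', and for the remaining characters it is '+'.
Only Merooma, Microyx, and Telella show the derived state '+' for I, supporting them as a clade.
II groups Ophiensis and Telella, which is incompatible with the clades supported by the remaining characters; treating it as convergent (homoplasy) costs fewer steps than any alternative tree.
III (derived state '-') is shared by all ingroup taxa — unites the whole ingroup.
IV (derived state '-') is unique to Telella (autapomorphy; uninformative for grouping).
V: derived state '+' in Merooma only — an autapomorphy, so it tells us nothing about relationships among taxa.
VI (derived state '+') is shared by Microyx and Telella — a synapomorphy uniting that clade.
Most parsimonious ingroup topology: (((Microyx,Telella),Merooma),Ophiensis).
Ophiensis is sister to the clade containing all other ingroup taxa, so it is the earliest-diverging (most basal) ingroup lineage.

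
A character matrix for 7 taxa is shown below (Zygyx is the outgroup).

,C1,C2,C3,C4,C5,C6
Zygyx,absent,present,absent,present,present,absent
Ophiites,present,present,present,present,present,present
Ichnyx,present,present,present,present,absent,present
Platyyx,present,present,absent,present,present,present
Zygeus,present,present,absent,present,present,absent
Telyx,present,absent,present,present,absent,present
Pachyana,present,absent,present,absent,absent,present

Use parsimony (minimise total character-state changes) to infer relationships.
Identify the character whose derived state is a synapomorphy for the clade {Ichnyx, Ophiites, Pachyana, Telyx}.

Character polarity is set by the outgroup: the derived state is whichever differs from the outgroup's state, so for C2, C4, C5 the derived state is 'absent', and for the remaining characters it is 'present'.
C1 (derived state 'present') is shared by all ingroup taxa — unites the whole ingroup.
Only Pachyana and Telyx show the derived state 'absent' for C2, supporting them as a clade.
C3 (derived state 'present') is shared by Ichnyx, Ophiites, Pachyana, and Telyx — a synapomorphy uniting that clade.
C4 (derived state 'absent') is unique to Pachyana (autapomorphy; uninformative for grouping).
Only Ichnyx, Pachyana, and Telyx show the derived state 'absent' for C5, supporting them as a clade.
C6 (derived state 'present') is shared by Ichnyx, Ophiites, Pachyana, Platyyx, and Telyx — a synapomorphy uniting that clade.
Most parsimonious ingroup topology: (((((Telyx,Pachyana),Ichnyx),Ophiites),Platyyx),Zygeus).
The clade {Ichnyx, Ophiites, Pachyana, Telyx} is supported by C3: its derived state 'present' occurs in exactly those taxa and in no other taxon (including the outgroup).

C3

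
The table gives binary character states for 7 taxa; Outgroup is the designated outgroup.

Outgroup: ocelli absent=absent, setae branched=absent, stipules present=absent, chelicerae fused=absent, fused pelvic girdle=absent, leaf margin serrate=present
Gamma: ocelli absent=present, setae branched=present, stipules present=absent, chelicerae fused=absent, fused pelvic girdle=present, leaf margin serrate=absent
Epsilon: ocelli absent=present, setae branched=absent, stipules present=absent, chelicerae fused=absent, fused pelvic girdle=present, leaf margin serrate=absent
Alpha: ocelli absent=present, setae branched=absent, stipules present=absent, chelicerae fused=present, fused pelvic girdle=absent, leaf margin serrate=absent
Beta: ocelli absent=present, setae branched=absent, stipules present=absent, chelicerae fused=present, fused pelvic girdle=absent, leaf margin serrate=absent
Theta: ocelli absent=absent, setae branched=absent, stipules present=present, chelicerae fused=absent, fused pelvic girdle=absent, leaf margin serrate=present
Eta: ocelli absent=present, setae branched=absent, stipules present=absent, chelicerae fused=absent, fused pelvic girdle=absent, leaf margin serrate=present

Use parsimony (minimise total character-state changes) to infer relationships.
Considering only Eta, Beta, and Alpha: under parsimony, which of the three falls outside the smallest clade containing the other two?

Eta

Character polarity is set by the outgroup: the derived state is whichever differs from the outgroup's state, so for leaf margin serrate the derived state is 'absent', and for the remaining characters it is 'present'.
Only Alpha, Beta, Epsilon, Eta, and Gamma show the derived state 'present' for ocelli absent, supporting them as a clade.
setae branched: derived state 'present' in Gamma only — an autapomorphy, so it tells us nothing about relationships among taxa.
stipules present (derived state 'present') is unique to Theta (autapomorphy; uninformative for grouping).
Only Alpha and Beta show the derived state 'present' for chelicerae fused, supporting them as a clade.
Only Epsilon and Gamma show the derived state 'present' for fused pelvic girdle, supporting them as a clade.
Only Alpha, Beta, Epsilon, and Gamma show the derived state 'absent' for leaf margin serrate, supporting them as a clade.
Most parsimonious ingroup topology: ((((Gamma,Epsilon),(Alpha,Beta)),Eta),Theta).
Beta and Alpha share a more recent common ancestor with each other than either does with Eta, so Eta is the least closely related of the three.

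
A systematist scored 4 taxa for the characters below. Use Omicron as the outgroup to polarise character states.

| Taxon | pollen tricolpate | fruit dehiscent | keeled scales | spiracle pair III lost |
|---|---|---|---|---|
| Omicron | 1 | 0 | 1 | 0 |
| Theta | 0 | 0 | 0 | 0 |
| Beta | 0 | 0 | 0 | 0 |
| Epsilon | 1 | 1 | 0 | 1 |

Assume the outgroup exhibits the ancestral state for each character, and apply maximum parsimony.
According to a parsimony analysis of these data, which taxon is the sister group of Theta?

Beta

Character polarity is set by the outgroup: the derived state is whichever differs from the outgroup's state, so for pollen tricolpate, keeled scales the derived state is '0', and for the remaining characters it is '1'.
pollen tricolpate (derived state '0') is shared by Beta and Theta — a synapomorphy uniting that clade.
fruit dehiscent: derived state '1' in Epsilon only — an autapomorphy, so it tells us nothing about relationships among taxa.
All ingroup taxa share the derived state '0' for keeled scales; it defines the ingroup but does not resolve relationships within it.
spiracle pair III lost: derived state '1' in Epsilon only — an autapomorphy, so it tells us nothing about relationships among taxa.
Most parsimonious ingroup topology: ((Theta,Beta),Epsilon).
Theta and Beta form a cherry on this tree, so they are sister taxa.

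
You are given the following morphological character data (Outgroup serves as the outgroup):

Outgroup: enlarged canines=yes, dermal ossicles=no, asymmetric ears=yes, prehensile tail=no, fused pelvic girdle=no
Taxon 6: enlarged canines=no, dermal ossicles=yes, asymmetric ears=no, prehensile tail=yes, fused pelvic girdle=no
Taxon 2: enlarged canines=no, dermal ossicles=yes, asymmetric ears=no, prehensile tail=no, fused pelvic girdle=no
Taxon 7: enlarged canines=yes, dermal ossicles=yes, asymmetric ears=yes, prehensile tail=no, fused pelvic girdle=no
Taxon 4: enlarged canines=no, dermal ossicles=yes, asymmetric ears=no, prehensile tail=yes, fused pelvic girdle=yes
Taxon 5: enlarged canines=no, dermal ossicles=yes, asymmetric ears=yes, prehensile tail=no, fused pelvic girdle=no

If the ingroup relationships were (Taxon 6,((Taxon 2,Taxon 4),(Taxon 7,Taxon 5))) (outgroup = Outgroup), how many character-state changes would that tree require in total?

8

Map each character onto (Taxon 6,((Taxon 2,Taxon 4),(Taxon 7,Taxon 5))) (rooted by Outgroup) and count the minimum state changes it requires (Fitch parsimony):
enlarged canines: 2; dermal ossicles: 1; asymmetric ears: 2; prehensile tail: 2; fused pelvic girdle: 1.
Total tree length = 8.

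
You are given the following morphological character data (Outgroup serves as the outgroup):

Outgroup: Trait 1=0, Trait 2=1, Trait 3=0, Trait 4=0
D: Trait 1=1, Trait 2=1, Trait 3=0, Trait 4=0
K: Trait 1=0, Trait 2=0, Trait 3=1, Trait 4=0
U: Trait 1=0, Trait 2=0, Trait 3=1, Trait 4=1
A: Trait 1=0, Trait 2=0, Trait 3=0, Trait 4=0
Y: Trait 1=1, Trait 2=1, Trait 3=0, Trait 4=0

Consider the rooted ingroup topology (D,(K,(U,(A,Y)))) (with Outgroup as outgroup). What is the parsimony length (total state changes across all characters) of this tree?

Map each character onto (D,(K,(U,(A,Y)))) (rooted by Outgroup) and count the minimum state changes it requires (Fitch parsimony):
Trait 1: 2; Trait 2: 2; Trait 3: 2; Trait 4: 1.
Total tree length = 7.

7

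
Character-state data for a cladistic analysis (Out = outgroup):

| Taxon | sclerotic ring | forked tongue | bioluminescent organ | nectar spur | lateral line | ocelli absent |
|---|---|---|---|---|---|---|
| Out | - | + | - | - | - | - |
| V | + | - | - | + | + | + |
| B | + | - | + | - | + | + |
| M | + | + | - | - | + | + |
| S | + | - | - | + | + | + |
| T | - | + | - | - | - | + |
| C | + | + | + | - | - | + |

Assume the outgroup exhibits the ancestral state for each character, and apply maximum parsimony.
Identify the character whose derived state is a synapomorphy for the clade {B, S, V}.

forked tongue

Character polarity is set by the outgroup: the derived state is whichever differs from the outgroup's state, so for forked tongue the derived state is '-', and for the remaining characters it is '+'.
sclerotic ring: derived state '+' in B, C, M, S, and V only — synapomorphy for {B, C, M, S, V}.
forked tongue (derived state '-') is shared by B, S, and V — a synapomorphy uniting that clade.
bioluminescent organ (state '+') occurs in B and C but conflicts with the nesting implied by the other characters — most parsimoniously interpreted as homoplasy.
nectar spur: derived state '+' in S and V only — synapomorphy for {S, V}.
lateral line (derived state '+') is shared by B, M, S, and V — a synapomorphy uniting that clade.
ocelli absent (derived state '+') is shared by all ingroup taxa — unites the whole ingroup.
Most parsimonious ingroup topology: (((((V,S),B),M),C),T).
The clade {B, S, V} is supported by forked tongue: its derived state '-' occurs in exactly those taxa and in no other taxon (including the outgroup).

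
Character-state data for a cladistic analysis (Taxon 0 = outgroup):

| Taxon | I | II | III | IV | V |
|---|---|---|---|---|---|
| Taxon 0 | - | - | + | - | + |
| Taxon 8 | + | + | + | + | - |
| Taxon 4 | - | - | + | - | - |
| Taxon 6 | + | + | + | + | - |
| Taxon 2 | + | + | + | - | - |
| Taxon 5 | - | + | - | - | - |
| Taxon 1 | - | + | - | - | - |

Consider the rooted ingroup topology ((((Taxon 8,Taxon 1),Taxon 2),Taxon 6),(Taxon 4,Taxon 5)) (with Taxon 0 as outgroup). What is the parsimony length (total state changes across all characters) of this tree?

9

Map each character onto ((((Taxon 8,Taxon 1),Taxon 2),Taxon 6),(Taxon 4,Taxon 5)) (rooted by Taxon 0) and count the minimum state changes it requires (Fitch parsimony):
I: 2; II: 2; III: 2; IV: 2; V: 1.
Total tree length = 9.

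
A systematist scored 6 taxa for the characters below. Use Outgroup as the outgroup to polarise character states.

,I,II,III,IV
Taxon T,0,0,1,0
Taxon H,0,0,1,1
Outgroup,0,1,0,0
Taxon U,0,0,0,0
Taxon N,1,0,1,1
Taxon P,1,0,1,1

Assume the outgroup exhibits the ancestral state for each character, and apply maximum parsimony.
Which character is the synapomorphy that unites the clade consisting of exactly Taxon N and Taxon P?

I

Character polarity is set by the outgroup: the derived state is whichever differs from the outgroup's state, so for II the derived state is '0', and for the remaining characters it is '1'.
I (derived state '1') is shared by Taxon N and Taxon P — a synapomorphy uniting that clade.
II (derived state '0') is shared by all ingroup taxa — unites the whole ingroup.
III (derived state '1') is shared by Taxon H, Taxon N, Taxon P, and Taxon T — a synapomorphy uniting that clade.
IV: derived state '1' in Taxon H, Taxon N, and Taxon P only — synapomorphy for {Taxon H, Taxon N, Taxon P}.
Most parsimonious ingroup topology: (((Taxon H,(Taxon P,Taxon N)),Taxon T),Taxon U).
The clade {Taxon N, Taxon P} is supported by I: its derived state '1' occurs in exactly those taxa and in no other taxon (including the outgroup).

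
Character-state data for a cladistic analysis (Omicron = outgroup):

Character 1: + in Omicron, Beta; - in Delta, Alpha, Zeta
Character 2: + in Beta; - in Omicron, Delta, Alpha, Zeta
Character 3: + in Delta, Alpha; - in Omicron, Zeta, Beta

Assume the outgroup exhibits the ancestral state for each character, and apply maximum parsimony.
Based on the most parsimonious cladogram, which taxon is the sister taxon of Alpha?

Character polarity is set by the outgroup: the derived state is whichever differs from the outgroup's state, so for Character 1 the derived state is '-', and for the remaining characters it is '+'.
Character 1: derived state '-' in Alpha, Delta, and Zeta only — synapomorphy for {Alpha, Delta, Zeta}.
Character 2 (derived state '+') is unique to Beta (autapomorphy; uninformative for grouping).
Character 3 (derived state '+') is shared by Alpha and Delta — a synapomorphy uniting that clade.
Most parsimonious ingroup topology: (((Delta,Alpha),Zeta),Beta).
Alpha and Delta form a cherry on this tree, so they are sister taxa.

Delta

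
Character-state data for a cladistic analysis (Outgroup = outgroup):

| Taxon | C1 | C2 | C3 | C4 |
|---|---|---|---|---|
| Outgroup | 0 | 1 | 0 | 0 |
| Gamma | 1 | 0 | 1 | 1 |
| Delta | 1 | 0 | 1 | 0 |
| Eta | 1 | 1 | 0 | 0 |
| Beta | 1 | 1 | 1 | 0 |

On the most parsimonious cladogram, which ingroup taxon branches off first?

Eta

Character polarity is set by the outgroup: the derived state is whichever differs from the outgroup's state, so for C2 the derived state is '0', and for the remaining characters it is '1'.
C1 (derived state '1') is shared by all ingroup taxa — unites the whole ingroup.
Only Delta and Gamma show the derived state '0' for C2, supporting them as a clade.
C3 (derived state '1') is shared by Beta, Delta, and Gamma — a synapomorphy uniting that clade.
C4 (derived state '1') is unique to Gamma (autapomorphy; uninformative for grouping).
Most parsimonious ingroup topology: (((Gamma,Delta),Beta),Eta).
Eta is sister to the clade containing all other ingroup taxa, so it is the earliest-diverging (most basal) ingroup lineage.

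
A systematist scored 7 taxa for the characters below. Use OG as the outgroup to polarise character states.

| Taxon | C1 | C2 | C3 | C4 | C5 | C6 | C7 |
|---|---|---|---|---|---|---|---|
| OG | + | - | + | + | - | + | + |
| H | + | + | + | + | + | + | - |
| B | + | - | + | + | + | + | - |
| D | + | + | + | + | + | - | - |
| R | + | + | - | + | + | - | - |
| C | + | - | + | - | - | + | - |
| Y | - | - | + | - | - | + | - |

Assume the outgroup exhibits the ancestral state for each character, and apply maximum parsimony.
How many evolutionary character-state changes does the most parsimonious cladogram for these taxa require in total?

7

Character polarity is set by the outgroup: the derived state is whichever differs from the outgroup's state, so for C1, C3, C4, C6, C7 the derived state is '-', and for the remaining characters it is '+'.
C1: derived state '-' in Y only — an autapomorphy, so it tells us nothing about relationships among taxa.
C2: derived state '+' in D, H, and R only — synapomorphy for {D, H, R}.
C3: derived state '-' in R only — an autapomorphy, so it tells us nothing about relationships among taxa.
Only C and Y show the derived state '-' for C4, supporting them as a clade.
Only B, D, H, and R show the derived state '+' for C5, supporting them as a clade.
C6: derived state '-' in D and R only — synapomorphy for {D, R}.
C7 (derived state '-') is shared by all ingroup taxa — unites the whole ingroup.
Most parsimonious ingroup topology: (((H,(D,R)),B),(C,Y)).
Changes per character on this tree: C1: 1; C2: 1; C3: 1; C4: 1; C5: 1; C6: 1; C7: 1.
Total = 7.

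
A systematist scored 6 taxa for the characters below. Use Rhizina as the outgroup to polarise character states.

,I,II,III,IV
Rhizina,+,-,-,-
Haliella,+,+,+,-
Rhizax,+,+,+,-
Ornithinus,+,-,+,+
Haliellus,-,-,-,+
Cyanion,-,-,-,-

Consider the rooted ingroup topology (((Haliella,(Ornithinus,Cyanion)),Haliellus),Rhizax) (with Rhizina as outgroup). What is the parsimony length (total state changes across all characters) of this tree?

9

Map each character onto (((Haliella,(Ornithinus,Cyanion)),Haliellus),Rhizax) (rooted by Rhizina) and count the minimum state changes it requires (Fitch parsimony):
I: 2; II: 2; III: 3; IV: 2.
Total tree length = 9.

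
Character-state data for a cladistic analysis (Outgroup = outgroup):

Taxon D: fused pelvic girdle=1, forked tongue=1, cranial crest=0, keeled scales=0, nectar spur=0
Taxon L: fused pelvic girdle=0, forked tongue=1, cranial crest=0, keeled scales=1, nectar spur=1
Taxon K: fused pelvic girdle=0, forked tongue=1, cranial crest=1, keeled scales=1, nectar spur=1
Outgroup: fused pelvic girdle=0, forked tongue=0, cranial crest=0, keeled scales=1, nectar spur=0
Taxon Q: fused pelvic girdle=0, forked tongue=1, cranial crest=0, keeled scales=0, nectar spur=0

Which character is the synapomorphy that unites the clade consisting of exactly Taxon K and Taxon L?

nectar spur

Character polarity is set by the outgroup: the derived state is whichever differs from the outgroup's state, so for keeled scales the derived state is '0', and for the remaining characters it is '1'.
fused pelvic girdle (derived state '1') is unique to Taxon D (autapomorphy; uninformative for grouping).
forked tongue (derived state '1') is shared by all ingroup taxa — unites the whole ingroup.
cranial crest: derived state '1' in Taxon K only — an autapomorphy, so it tells us nothing about relationships among taxa.
keeled scales (derived state '0') is shared by Taxon D and Taxon Q — a synapomorphy uniting that clade.
nectar spur: derived state '1' in Taxon K and Taxon L only — synapomorphy for {Taxon K, Taxon L}.
Most parsimonious ingroup topology: ((Taxon D,Taxon Q),(Taxon K,Taxon L)).
The clade {Taxon K, Taxon L} is supported by nectar spur: its derived state '1' occurs in exactly those taxa and in no other taxon (including the outgroup).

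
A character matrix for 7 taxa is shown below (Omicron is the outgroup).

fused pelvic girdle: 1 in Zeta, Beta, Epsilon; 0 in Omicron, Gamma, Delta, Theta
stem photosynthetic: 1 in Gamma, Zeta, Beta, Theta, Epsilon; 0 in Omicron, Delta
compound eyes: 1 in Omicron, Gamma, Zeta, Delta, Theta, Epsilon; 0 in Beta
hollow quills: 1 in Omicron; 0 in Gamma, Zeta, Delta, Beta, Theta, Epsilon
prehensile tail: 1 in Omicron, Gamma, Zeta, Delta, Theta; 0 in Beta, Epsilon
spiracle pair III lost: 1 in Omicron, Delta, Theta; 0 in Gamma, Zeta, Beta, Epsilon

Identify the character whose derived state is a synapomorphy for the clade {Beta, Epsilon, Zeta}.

Character polarity is set by the outgroup: the derived state is whichever differs from the outgroup's state, so for compound eyes, hollow quills, prehensile tail, spiracle pair III lost the derived state is '0', and for the remaining characters it is '1'.
Only Beta, Epsilon, and Zeta show the derived state '1' for fused pelvic girdle, supporting them as a clade.
stem photosynthetic (derived state '1') is shared by Beta, Epsilon, Gamma, Theta, and Zeta — a synapomorphy uniting that clade.
compound eyes (derived state '0') is unique to Beta (autapomorphy; uninformative for grouping).
hollow quills (derived state '0') is shared by all ingroup taxa — unites the whole ingroup.
prehensile tail (derived state '0') is shared by Beta and Epsilon — a synapomorphy uniting that clade.
spiracle pair III lost (derived state '0') is shared by Beta, Epsilon, Gamma, and Zeta — a synapomorphy uniting that clade.
Most parsimonious ingroup topology: (((Gamma,(Zeta,(Beta,Epsilon))),Theta),Delta).
The clade {Beta, Epsilon, Zeta} is supported by fused pelvic girdle: its derived state '1' occurs in exactly those taxa and in no other taxon (including the outgroup).

fused pelvic girdle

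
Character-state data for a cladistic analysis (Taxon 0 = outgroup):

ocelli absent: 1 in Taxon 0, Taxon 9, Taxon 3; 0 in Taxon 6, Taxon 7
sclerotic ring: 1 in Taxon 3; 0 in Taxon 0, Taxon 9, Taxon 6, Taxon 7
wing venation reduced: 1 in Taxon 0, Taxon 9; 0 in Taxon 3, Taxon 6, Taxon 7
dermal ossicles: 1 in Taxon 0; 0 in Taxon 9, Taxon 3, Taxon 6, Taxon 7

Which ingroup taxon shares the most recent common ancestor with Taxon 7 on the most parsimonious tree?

Taxon 6

Character polarity is set by the outgroup: the derived state is whichever differs from the outgroup's state, so for ocelli absent, wing venation reduced, dermal ossicles the derived state is '0', and for the remaining characters it is '1'.
ocelli absent (derived state '0') is shared by Taxon 6 and Taxon 7 — a synapomorphy uniting that clade.
sclerotic ring: derived state '1' in Taxon 3 only — an autapomorphy, so it tells us nothing about relationships among taxa.
wing venation reduced: derived state '0' in Taxon 3, Taxon 6, and Taxon 7 only — synapomorphy for {Taxon 3, Taxon 6, Taxon 7}.
All ingroup taxa share the derived state '0' for dermal ossicles; it defines the ingroup but does not resolve relationships within it.
Most parsimonious ingroup topology: (Taxon 9,(Taxon 3,(Taxon 6,Taxon 7))).
Taxon 7 and Taxon 6 form a cherry on this tree, so they are sister taxa.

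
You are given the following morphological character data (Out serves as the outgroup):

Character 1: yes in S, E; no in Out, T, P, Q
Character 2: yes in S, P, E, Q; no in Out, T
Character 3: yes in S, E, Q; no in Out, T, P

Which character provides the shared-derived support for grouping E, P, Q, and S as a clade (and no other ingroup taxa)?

Character 2

The outgroup has state 'no' for every character, so 'yes' is the derived state throughout.
Character 1 (derived state 'yes') is shared by E and S — a synapomorphy uniting that clade.
Character 2 (derived state 'yes') is shared by E, P, Q, and S — a synapomorphy uniting that clade.
Character 3: derived state 'yes' in E, Q, and S only — synapomorphy for {E, Q, S}.
Most parsimonious ingroup topology: (T,(((S,E),Q),P)).
The clade {E, P, Q, S} is supported by Character 2: its derived state 'yes' occurs in exactly those taxa and in no other taxon (including the outgroup).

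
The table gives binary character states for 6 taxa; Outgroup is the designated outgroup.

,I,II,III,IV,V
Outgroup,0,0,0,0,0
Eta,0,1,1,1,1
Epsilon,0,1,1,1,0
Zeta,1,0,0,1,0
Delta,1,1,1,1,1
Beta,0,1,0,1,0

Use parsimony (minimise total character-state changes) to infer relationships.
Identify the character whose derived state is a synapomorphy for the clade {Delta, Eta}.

The outgroup has state '0' for every character, so '1' is the derived state throughout.
I groups Delta and Zeta, which is incompatible with the clades supported by the remaining characters; treating it as convergent (homoplasy) costs fewer steps than any alternative tree.
II: derived state '1' in Beta, Delta, Epsilon, and Eta only — synapomorphy for {Beta, Delta, Epsilon, Eta}.
III (derived state '1') is shared by Delta, Epsilon, and Eta — a synapomorphy uniting that clade.
IV (derived state '1') is shared by all ingroup taxa — unites the whole ingroup.
Only Delta and Eta show the derived state '1' for V, supporting them as a clade.
Most parsimonious ingroup topology: ((((Eta,Delta),Epsilon),Beta),Zeta).
The clade {Delta, Eta} is supported by V: its derived state '1' occurs in exactly those taxa and in no other taxon (including the outgroup).

V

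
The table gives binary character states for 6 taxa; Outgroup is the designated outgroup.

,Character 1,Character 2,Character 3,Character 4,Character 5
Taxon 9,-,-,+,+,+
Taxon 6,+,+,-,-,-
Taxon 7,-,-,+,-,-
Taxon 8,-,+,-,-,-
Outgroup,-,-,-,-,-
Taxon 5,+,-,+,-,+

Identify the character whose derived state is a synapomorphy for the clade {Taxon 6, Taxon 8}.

The outgroup has state '-' for every character, so '+' is the derived state throughout.
Character 1 groups Taxon 5 and Taxon 6, which is incompatible with the clades supported by the remaining characters; treating it as convergent (homoplasy) costs fewer steps than any alternative tree.
Character 2: derived state '+' in Taxon 6 and Taxon 8 only — synapomorphy for {Taxon 6, Taxon 8}.
Character 3: derived state '+' in Taxon 5, Taxon 7, and Taxon 9 only — synapomorphy for {Taxon 5, Taxon 7, Taxon 9}.
Character 4 (derived state '+') is unique to Taxon 9 (autapomorphy; uninformative for grouping).
Character 5 (derived state '+') is shared by Taxon 5 and Taxon 9 — a synapomorphy uniting that clade.
Most parsimonious ingroup topology: (((Taxon 9,Taxon 5),Taxon 7),(Taxon 6,Taxon 8)).
The clade {Taxon 6, Taxon 8} is supported by Character 2: its derived state '+' occurs in exactly those taxa and in no other taxon (including the outgroup).

Character 2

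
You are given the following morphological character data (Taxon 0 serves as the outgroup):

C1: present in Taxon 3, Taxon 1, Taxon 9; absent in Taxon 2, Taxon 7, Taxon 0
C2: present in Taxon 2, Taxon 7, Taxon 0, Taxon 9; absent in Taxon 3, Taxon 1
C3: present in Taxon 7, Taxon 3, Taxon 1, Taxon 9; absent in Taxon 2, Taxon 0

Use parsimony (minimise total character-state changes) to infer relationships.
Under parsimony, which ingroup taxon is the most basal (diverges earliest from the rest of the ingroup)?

Character polarity is set by the outgroup: the derived state is whichever differs from the outgroup's state, so for C2 the derived state is 'absent', and for the remaining characters it is 'present'.
C1 (derived state 'present') is shared by Taxon 1, Taxon 3, and Taxon 9 — a synapomorphy uniting that clade.
C2 (derived state 'absent') is shared by Taxon 1 and Taxon 3 — a synapomorphy uniting that clade.
C3 (derived state 'present') is shared by Taxon 1, Taxon 3, Taxon 7, and Taxon 9 — a synapomorphy uniting that clade.
Most parsimonious ingroup topology: ((((Taxon 3,Taxon 1),Taxon 9),Taxon 7),Taxon 2).
Taxon 2 is sister to the clade containing all other ingroup taxa, so it is the earliest-diverging (most basal) ingroup lineage.

Taxon 2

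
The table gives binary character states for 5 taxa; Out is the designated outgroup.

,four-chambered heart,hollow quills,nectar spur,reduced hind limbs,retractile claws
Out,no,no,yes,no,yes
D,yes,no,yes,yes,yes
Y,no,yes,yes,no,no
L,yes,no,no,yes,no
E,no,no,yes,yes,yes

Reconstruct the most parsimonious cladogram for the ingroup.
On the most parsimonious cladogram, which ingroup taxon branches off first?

Y

Character polarity is set by the outgroup: the derived state is whichever differs from the outgroup's state, so for nectar spur, retractile claws the derived state is 'no', and for the remaining characters it is 'yes'.
four-chambered heart: derived state 'yes' in D and L only — synapomorphy for {D, L}.
hollow quills: derived state 'yes' in Y only — an autapomorphy, so it tells us nothing about relationships among taxa.
nectar spur (derived state 'no') is unique to L (autapomorphy; uninformative for grouping).
Only D, E, and L show the derived state 'yes' for reduced hind limbs, supporting them as a clade.
retractile claws groups L and Y, which is incompatible with the clades supported by the remaining characters; treating it as convergent (homoplasy) costs fewer steps than any alternative tree.
Most parsimonious ingroup topology: (((D,L),E),Y).
Y is sister to the clade containing all other ingroup taxa, so it is the earliest-diverging (most basal) ingroup lineage.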